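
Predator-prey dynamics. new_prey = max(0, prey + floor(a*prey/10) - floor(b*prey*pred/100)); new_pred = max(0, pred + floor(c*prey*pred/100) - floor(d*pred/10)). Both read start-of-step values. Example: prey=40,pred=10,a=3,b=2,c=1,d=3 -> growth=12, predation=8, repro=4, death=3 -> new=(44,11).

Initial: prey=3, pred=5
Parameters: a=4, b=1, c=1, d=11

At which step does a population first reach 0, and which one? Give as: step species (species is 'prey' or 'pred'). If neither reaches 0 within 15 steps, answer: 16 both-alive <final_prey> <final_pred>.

Step 1: prey: 3+1-0=4; pred: 5+0-5=0
First extinction: pred at step 1

Answer: 1 pred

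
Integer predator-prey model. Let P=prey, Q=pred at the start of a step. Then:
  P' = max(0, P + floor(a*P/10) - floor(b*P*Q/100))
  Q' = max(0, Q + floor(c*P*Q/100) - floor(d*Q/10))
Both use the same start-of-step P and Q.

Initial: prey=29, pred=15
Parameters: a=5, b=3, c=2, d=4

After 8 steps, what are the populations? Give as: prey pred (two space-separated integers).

Step 1: prey: 29+14-13=30; pred: 15+8-6=17
Step 2: prey: 30+15-15=30; pred: 17+10-6=21
Step 3: prey: 30+15-18=27; pred: 21+12-8=25
Step 4: prey: 27+13-20=20; pred: 25+13-10=28
Step 5: prey: 20+10-16=14; pred: 28+11-11=28
Step 6: prey: 14+7-11=10; pred: 28+7-11=24
Step 7: prey: 10+5-7=8; pred: 24+4-9=19
Step 8: prey: 8+4-4=8; pred: 19+3-7=15

Answer: 8 15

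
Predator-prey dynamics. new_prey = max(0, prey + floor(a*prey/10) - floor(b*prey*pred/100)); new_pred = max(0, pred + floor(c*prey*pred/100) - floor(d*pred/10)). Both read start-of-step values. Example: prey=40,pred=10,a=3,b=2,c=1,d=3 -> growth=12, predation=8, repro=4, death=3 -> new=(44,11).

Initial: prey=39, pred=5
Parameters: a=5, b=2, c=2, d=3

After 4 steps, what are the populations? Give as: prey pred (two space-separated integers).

Answer: 91 69

Derivation:
Step 1: prey: 39+19-3=55; pred: 5+3-1=7
Step 2: prey: 55+27-7=75; pred: 7+7-2=12
Step 3: prey: 75+37-18=94; pred: 12+18-3=27
Step 4: prey: 94+47-50=91; pred: 27+50-8=69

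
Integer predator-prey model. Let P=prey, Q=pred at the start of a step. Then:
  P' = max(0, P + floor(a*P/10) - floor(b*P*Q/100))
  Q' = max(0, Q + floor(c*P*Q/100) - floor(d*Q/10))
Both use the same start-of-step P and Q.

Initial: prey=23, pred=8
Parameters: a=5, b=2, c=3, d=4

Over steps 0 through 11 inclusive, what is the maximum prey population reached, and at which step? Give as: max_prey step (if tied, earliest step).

Answer: 48 3

Derivation:
Step 1: prey: 23+11-3=31; pred: 8+5-3=10
Step 2: prey: 31+15-6=40; pred: 10+9-4=15
Step 3: prey: 40+20-12=48; pred: 15+18-6=27
Step 4: prey: 48+24-25=47; pred: 27+38-10=55
Step 5: prey: 47+23-51=19; pred: 55+77-22=110
Step 6: prey: 19+9-41=0; pred: 110+62-44=128
Step 7: prey: 0+0-0=0; pred: 128+0-51=77
Step 8: prey: 0+0-0=0; pred: 77+0-30=47
Step 9: prey: 0+0-0=0; pred: 47+0-18=29
Step 10: prey: 0+0-0=0; pred: 29+0-11=18
Step 11: prey: 0+0-0=0; pred: 18+0-7=11
Max prey = 48 at step 3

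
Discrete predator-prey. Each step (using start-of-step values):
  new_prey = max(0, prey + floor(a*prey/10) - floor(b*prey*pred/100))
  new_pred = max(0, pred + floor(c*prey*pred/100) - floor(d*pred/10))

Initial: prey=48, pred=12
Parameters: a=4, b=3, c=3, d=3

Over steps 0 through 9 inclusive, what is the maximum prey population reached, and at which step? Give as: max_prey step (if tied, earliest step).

Answer: 50 1

Derivation:
Step 1: prey: 48+19-17=50; pred: 12+17-3=26
Step 2: prey: 50+20-39=31; pred: 26+39-7=58
Step 3: prey: 31+12-53=0; pred: 58+53-17=94
Step 4: prey: 0+0-0=0; pred: 94+0-28=66
Step 5: prey: 0+0-0=0; pred: 66+0-19=47
Step 6: prey: 0+0-0=0; pred: 47+0-14=33
Step 7: prey: 0+0-0=0; pred: 33+0-9=24
Step 8: prey: 0+0-0=0; pred: 24+0-7=17
Step 9: prey: 0+0-0=0; pred: 17+0-5=12
Max prey = 50 at step 1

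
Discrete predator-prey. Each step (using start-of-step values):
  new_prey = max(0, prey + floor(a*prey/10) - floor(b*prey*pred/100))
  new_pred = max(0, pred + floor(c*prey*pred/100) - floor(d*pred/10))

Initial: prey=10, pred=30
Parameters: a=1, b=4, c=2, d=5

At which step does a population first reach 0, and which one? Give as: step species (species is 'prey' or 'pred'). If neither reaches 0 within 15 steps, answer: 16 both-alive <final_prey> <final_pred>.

Step 1: prey: 10+1-12=0; pred: 30+6-15=21
First extinction: prey at step 1

Answer: 1 prey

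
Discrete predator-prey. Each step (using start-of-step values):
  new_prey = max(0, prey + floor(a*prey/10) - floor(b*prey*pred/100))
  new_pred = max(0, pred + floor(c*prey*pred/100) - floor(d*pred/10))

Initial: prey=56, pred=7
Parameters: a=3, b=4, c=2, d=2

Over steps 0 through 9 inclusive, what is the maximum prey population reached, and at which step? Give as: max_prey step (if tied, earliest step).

Step 1: prey: 56+16-15=57; pred: 7+7-1=13
Step 2: prey: 57+17-29=45; pred: 13+14-2=25
Step 3: prey: 45+13-45=13; pred: 25+22-5=42
Step 4: prey: 13+3-21=0; pred: 42+10-8=44
Step 5: prey: 0+0-0=0; pred: 44+0-8=36
Step 6: prey: 0+0-0=0; pred: 36+0-7=29
Step 7: prey: 0+0-0=0; pred: 29+0-5=24
Step 8: prey: 0+0-0=0; pred: 24+0-4=20
Step 9: prey: 0+0-0=0; pred: 20+0-4=16
Max prey = 57 at step 1

Answer: 57 1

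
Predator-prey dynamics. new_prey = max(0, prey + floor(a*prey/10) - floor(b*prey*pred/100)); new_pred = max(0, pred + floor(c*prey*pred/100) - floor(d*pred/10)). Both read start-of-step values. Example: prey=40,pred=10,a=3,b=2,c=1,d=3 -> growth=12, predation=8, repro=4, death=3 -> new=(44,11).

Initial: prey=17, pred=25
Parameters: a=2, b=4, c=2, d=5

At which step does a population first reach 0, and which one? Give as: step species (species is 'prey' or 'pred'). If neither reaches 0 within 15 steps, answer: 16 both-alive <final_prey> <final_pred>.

Answer: 16 both-alive 1 1

Derivation:
Step 1: prey: 17+3-17=3; pred: 25+8-12=21
Step 2: prey: 3+0-2=1; pred: 21+1-10=12
Step 3: prey: 1+0-0=1; pred: 12+0-6=6
Step 4: prey: 1+0-0=1; pred: 6+0-3=3
Step 5: prey: 1+0-0=1; pred: 3+0-1=2
Step 6: prey: 1+0-0=1; pred: 2+0-1=1
Step 7: prey: 1+0-0=1; pred: 1+0-0=1
Steps 8-15: state stable at prey=1, pred=1 (no change)
No extinction within 15 steps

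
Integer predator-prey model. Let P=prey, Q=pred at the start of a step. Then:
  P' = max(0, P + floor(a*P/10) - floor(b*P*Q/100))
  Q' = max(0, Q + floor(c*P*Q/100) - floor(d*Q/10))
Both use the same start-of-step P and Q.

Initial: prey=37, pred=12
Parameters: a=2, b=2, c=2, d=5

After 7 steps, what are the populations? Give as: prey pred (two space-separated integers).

Answer: 12 12

Derivation:
Step 1: prey: 37+7-8=36; pred: 12+8-6=14
Step 2: prey: 36+7-10=33; pred: 14+10-7=17
Step 3: prey: 33+6-11=28; pred: 17+11-8=20
Step 4: prey: 28+5-11=22; pred: 20+11-10=21
Step 5: prey: 22+4-9=17; pred: 21+9-10=20
Step 6: prey: 17+3-6=14; pred: 20+6-10=16
Step 7: prey: 14+2-4=12; pred: 16+4-8=12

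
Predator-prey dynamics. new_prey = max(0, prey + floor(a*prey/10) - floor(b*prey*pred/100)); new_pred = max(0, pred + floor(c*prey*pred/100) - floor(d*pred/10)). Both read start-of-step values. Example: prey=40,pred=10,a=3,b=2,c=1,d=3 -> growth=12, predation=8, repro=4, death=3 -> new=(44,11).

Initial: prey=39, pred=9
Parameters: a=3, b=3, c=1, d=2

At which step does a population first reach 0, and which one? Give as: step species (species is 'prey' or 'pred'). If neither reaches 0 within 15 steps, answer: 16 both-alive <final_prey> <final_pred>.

Answer: 16 both-alive 6 5

Derivation:
Step 1: prey: 39+11-10=40; pred: 9+3-1=11
Step 2: prey: 40+12-13=39; pred: 11+4-2=13
Step 3: prey: 39+11-15=35; pred: 13+5-2=16
Step 4: prey: 35+10-16=29; pred: 16+5-3=18
Step 5: prey: 29+8-15=22; pred: 18+5-3=20
Step 6: prey: 22+6-13=15; pred: 20+4-4=20
Step 7: prey: 15+4-9=10; pred: 20+3-4=19
Step 8: prey: 10+3-5=8; pred: 19+1-3=17
Step 9: prey: 8+2-4=6; pred: 17+1-3=15
Step 10: prey: 6+1-2=5; pred: 15+0-3=12
Step 11: prey: 5+1-1=5; pred: 12+0-2=10
Step 12: prey: 5+1-1=5; pred: 10+0-2=8
Step 13: prey: 5+1-1=5; pred: 8+0-1=7
Step 14: prey: 5+1-1=5; pred: 7+0-1=6
Step 15: prey: 5+1-0=6; pred: 6+0-1=5
No extinction within 15 steps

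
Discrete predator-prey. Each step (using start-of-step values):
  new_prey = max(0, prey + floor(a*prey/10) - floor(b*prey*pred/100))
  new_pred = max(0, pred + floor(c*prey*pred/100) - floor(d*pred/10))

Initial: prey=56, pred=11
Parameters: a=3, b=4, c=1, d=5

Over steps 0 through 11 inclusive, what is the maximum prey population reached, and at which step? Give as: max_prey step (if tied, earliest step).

Answer: 69 11

Derivation:
Step 1: prey: 56+16-24=48; pred: 11+6-5=12
Step 2: prey: 48+14-23=39; pred: 12+5-6=11
Step 3: prey: 39+11-17=33; pred: 11+4-5=10
Step 4: prey: 33+9-13=29; pred: 10+3-5=8
Step 5: prey: 29+8-9=28; pred: 8+2-4=6
Step 6: prey: 28+8-6=30; pred: 6+1-3=4
Step 7: prey: 30+9-4=35; pred: 4+1-2=3
Step 8: prey: 35+10-4=41; pred: 3+1-1=3
Step 9: prey: 41+12-4=49; pred: 3+1-1=3
Step 10: prey: 49+14-5=58; pred: 3+1-1=3
Step 11: prey: 58+17-6=69; pred: 3+1-1=3
Max prey = 69 at step 11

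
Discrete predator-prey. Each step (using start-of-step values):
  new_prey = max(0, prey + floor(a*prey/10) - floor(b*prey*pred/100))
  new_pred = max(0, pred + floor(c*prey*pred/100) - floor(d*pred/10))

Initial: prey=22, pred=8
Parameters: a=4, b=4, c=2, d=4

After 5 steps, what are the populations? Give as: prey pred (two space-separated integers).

Step 1: prey: 22+8-7=23; pred: 8+3-3=8
Step 2: prey: 23+9-7=25; pred: 8+3-3=8
Step 3: prey: 25+10-8=27; pred: 8+4-3=9
Step 4: prey: 27+10-9=28; pred: 9+4-3=10
Step 5: prey: 28+11-11=28; pred: 10+5-4=11

Answer: 28 11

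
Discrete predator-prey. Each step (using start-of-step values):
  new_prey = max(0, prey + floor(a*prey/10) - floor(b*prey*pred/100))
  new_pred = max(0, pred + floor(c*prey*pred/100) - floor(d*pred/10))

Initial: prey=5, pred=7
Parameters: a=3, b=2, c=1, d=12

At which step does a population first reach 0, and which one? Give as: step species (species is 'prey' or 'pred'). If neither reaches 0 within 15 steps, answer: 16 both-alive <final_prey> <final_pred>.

Answer: 1 pred

Derivation:
Step 1: prey: 5+1-0=6; pred: 7+0-8=0
First extinction: pred at step 1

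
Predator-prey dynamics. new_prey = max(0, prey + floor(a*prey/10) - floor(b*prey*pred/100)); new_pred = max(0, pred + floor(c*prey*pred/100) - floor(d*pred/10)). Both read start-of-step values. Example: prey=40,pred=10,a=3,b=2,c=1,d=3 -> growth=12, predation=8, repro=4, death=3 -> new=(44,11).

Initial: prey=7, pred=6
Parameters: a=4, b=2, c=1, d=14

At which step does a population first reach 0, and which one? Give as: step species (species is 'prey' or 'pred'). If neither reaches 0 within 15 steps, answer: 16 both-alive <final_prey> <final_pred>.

Step 1: prey: 7+2-0=9; pred: 6+0-8=0
First extinction: pred at step 1

Answer: 1 pred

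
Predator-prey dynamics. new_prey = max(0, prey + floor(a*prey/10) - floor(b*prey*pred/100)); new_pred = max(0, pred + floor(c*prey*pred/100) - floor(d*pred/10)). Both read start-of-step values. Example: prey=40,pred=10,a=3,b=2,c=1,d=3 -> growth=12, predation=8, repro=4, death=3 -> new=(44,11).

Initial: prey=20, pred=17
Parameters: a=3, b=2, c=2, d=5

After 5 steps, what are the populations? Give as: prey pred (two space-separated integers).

Step 1: prey: 20+6-6=20; pred: 17+6-8=15
Step 2: prey: 20+6-6=20; pred: 15+6-7=14
Step 3: prey: 20+6-5=21; pred: 14+5-7=12
Step 4: prey: 21+6-5=22; pred: 12+5-6=11
Step 5: prey: 22+6-4=24; pred: 11+4-5=10

Answer: 24 10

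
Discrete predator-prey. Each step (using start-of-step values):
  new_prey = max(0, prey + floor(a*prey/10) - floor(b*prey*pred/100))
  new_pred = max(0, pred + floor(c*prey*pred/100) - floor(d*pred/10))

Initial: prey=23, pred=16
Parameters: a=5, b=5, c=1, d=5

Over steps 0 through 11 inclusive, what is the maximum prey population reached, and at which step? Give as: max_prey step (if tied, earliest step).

Answer: 286 11

Derivation:
Step 1: prey: 23+11-18=16; pred: 16+3-8=11
Step 2: prey: 16+8-8=16; pred: 11+1-5=7
Step 3: prey: 16+8-5=19; pred: 7+1-3=5
Step 4: prey: 19+9-4=24; pred: 5+0-2=3
Step 5: prey: 24+12-3=33; pred: 3+0-1=2
Step 6: prey: 33+16-3=46; pred: 2+0-1=1
Step 7: prey: 46+23-2=67; pred: 1+0-0=1
Step 8: prey: 67+33-3=97; pred: 1+0-0=1
Step 9: prey: 97+48-4=141; pred: 1+0-0=1
Step 10: prey: 141+70-7=204; pred: 1+1-0=2
Step 11: prey: 204+102-20=286; pred: 2+4-1=5
Max prey = 286 at step 11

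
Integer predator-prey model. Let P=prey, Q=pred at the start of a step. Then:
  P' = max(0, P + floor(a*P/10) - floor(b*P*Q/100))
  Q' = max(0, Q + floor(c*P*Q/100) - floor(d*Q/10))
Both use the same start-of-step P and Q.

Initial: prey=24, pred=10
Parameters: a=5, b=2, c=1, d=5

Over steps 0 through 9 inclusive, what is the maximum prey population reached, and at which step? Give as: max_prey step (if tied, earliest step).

Answer: 195 7

Derivation:
Step 1: prey: 24+12-4=32; pred: 10+2-5=7
Step 2: prey: 32+16-4=44; pred: 7+2-3=6
Step 3: prey: 44+22-5=61; pred: 6+2-3=5
Step 4: prey: 61+30-6=85; pred: 5+3-2=6
Step 5: prey: 85+42-10=117; pred: 6+5-3=8
Step 6: prey: 117+58-18=157; pred: 8+9-4=13
Step 7: prey: 157+78-40=195; pred: 13+20-6=27
Step 8: prey: 195+97-105=187; pred: 27+52-13=66
Step 9: prey: 187+93-246=34; pred: 66+123-33=156
Max prey = 195 at step 7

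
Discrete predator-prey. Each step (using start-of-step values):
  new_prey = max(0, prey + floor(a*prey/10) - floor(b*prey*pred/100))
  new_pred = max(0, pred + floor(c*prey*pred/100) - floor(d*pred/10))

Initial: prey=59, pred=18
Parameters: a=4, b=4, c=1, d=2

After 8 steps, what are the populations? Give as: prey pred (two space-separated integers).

Step 1: prey: 59+23-42=40; pred: 18+10-3=25
Step 2: prey: 40+16-40=16; pred: 25+10-5=30
Step 3: prey: 16+6-19=3; pred: 30+4-6=28
Step 4: prey: 3+1-3=1; pred: 28+0-5=23
Step 5: prey: 1+0-0=1; pred: 23+0-4=19
Step 6: prey: 1+0-0=1; pred: 19+0-3=16
Step 7: prey: 1+0-0=1; pred: 16+0-3=13
Step 8: prey: 1+0-0=1; pred: 13+0-2=11

Answer: 1 11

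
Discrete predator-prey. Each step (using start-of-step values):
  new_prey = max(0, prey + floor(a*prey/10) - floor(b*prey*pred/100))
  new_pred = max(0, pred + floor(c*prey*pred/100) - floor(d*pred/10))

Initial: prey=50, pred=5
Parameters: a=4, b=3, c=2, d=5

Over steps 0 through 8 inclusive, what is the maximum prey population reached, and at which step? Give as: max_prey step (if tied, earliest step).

Step 1: prey: 50+20-7=63; pred: 5+5-2=8
Step 2: prey: 63+25-15=73; pred: 8+10-4=14
Step 3: prey: 73+29-30=72; pred: 14+20-7=27
Step 4: prey: 72+28-58=42; pred: 27+38-13=52
Step 5: prey: 42+16-65=0; pred: 52+43-26=69
Step 6: prey: 0+0-0=0; pred: 69+0-34=35
Step 7: prey: 0+0-0=0; pred: 35+0-17=18
Step 8: prey: 0+0-0=0; pred: 18+0-9=9
Max prey = 73 at step 2

Answer: 73 2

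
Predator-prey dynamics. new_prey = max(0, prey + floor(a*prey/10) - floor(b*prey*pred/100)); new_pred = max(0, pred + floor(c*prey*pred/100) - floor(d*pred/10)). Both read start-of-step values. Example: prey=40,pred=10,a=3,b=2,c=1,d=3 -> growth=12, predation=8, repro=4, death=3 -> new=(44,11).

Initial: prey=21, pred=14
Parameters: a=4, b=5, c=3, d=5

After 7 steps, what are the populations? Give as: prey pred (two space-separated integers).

Step 1: prey: 21+8-14=15; pred: 14+8-7=15
Step 2: prey: 15+6-11=10; pred: 15+6-7=14
Step 3: prey: 10+4-7=7; pred: 14+4-7=11
Step 4: prey: 7+2-3=6; pred: 11+2-5=8
Step 5: prey: 6+2-2=6; pred: 8+1-4=5
Step 6: prey: 6+2-1=7; pred: 5+0-2=3
Step 7: prey: 7+2-1=8; pred: 3+0-1=2

Answer: 8 2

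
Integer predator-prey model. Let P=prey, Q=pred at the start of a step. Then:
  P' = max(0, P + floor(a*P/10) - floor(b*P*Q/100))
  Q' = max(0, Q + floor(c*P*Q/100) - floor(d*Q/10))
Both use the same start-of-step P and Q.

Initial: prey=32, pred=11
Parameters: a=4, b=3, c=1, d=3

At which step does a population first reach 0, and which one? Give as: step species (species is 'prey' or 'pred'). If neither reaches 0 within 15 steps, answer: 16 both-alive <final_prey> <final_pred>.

Step 1: prey: 32+12-10=34; pred: 11+3-3=11
Step 2: prey: 34+13-11=36; pred: 11+3-3=11
Step 3: prey: 36+14-11=39; pred: 11+3-3=11
Step 4: prey: 39+15-12=42; pred: 11+4-3=12
Step 5: prey: 42+16-15=43; pred: 12+5-3=14
Step 6: prey: 43+17-18=42; pred: 14+6-4=16
Step 7: prey: 42+16-20=38; pred: 16+6-4=18
Step 8: prey: 38+15-20=33; pred: 18+6-5=19
Step 9: prey: 33+13-18=28; pred: 19+6-5=20
Step 10: prey: 28+11-16=23; pred: 20+5-6=19
Step 11: prey: 23+9-13=19; pred: 19+4-5=18
Step 12: prey: 19+7-10=16; pred: 18+3-5=16
Step 13: prey: 16+6-7=15; pred: 16+2-4=14
Step 14: prey: 15+6-6=15; pred: 14+2-4=12
Step 15: prey: 15+6-5=16; pred: 12+1-3=10
No extinction within 15 steps

Answer: 16 both-alive 16 10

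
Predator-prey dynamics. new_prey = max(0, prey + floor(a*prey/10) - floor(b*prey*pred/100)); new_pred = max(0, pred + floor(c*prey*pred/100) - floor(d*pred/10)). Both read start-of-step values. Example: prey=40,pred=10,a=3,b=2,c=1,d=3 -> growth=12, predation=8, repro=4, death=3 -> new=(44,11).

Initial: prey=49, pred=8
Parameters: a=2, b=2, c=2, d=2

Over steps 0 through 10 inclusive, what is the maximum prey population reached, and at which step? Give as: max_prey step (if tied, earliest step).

Answer: 51 1

Derivation:
Step 1: prey: 49+9-7=51; pred: 8+7-1=14
Step 2: prey: 51+10-14=47; pred: 14+14-2=26
Step 3: prey: 47+9-24=32; pred: 26+24-5=45
Step 4: prey: 32+6-28=10; pred: 45+28-9=64
Step 5: prey: 10+2-12=0; pred: 64+12-12=64
Step 6: prey: 0+0-0=0; pred: 64+0-12=52
Step 7: prey: 0+0-0=0; pred: 52+0-10=42
Step 8: prey: 0+0-0=0; pred: 42+0-8=34
Step 9: prey: 0+0-0=0; pred: 34+0-6=28
Step 10: prey: 0+0-0=0; pred: 28+0-5=23
Max prey = 51 at step 1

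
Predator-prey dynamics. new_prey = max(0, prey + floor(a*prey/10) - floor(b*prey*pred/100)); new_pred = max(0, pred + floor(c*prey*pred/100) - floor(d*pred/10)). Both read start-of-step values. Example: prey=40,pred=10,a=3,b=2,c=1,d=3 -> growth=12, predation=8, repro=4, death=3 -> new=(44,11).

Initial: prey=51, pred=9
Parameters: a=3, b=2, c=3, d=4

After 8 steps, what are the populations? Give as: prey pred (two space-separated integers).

Answer: 0 17

Derivation:
Step 1: prey: 51+15-9=57; pred: 9+13-3=19
Step 2: prey: 57+17-21=53; pred: 19+32-7=44
Step 3: prey: 53+15-46=22; pred: 44+69-17=96
Step 4: prey: 22+6-42=0; pred: 96+63-38=121
Step 5: prey: 0+0-0=0; pred: 121+0-48=73
Step 6: prey: 0+0-0=0; pred: 73+0-29=44
Step 7: prey: 0+0-0=0; pred: 44+0-17=27
Step 8: prey: 0+0-0=0; pred: 27+0-10=17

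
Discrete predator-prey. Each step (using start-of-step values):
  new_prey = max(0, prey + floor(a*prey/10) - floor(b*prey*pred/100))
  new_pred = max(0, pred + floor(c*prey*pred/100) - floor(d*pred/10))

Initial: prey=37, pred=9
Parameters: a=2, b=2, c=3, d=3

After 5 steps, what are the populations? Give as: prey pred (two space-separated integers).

Answer: 0 53

Derivation:
Step 1: prey: 37+7-6=38; pred: 9+9-2=16
Step 2: prey: 38+7-12=33; pred: 16+18-4=30
Step 3: prey: 33+6-19=20; pred: 30+29-9=50
Step 4: prey: 20+4-20=4; pred: 50+30-15=65
Step 5: prey: 4+0-5=0; pred: 65+7-19=53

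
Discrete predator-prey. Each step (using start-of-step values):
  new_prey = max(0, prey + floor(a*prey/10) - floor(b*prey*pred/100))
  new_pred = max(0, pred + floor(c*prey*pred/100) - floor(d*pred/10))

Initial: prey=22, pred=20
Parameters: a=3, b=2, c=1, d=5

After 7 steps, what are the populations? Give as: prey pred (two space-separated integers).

Answer: 53 3

Derivation:
Step 1: prey: 22+6-8=20; pred: 20+4-10=14
Step 2: prey: 20+6-5=21; pred: 14+2-7=9
Step 3: prey: 21+6-3=24; pred: 9+1-4=6
Step 4: prey: 24+7-2=29; pred: 6+1-3=4
Step 5: prey: 29+8-2=35; pred: 4+1-2=3
Step 6: prey: 35+10-2=43; pred: 3+1-1=3
Step 7: prey: 43+12-2=53; pred: 3+1-1=3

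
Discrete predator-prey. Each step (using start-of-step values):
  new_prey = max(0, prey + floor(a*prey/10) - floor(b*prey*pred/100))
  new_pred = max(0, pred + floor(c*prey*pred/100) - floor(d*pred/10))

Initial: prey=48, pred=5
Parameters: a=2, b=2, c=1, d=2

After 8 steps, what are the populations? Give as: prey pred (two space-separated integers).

Step 1: prey: 48+9-4=53; pred: 5+2-1=6
Step 2: prey: 53+10-6=57; pred: 6+3-1=8
Step 3: prey: 57+11-9=59; pred: 8+4-1=11
Step 4: prey: 59+11-12=58; pred: 11+6-2=15
Step 5: prey: 58+11-17=52; pred: 15+8-3=20
Step 6: prey: 52+10-20=42; pred: 20+10-4=26
Step 7: prey: 42+8-21=29; pred: 26+10-5=31
Step 8: prey: 29+5-17=17; pred: 31+8-6=33

Answer: 17 33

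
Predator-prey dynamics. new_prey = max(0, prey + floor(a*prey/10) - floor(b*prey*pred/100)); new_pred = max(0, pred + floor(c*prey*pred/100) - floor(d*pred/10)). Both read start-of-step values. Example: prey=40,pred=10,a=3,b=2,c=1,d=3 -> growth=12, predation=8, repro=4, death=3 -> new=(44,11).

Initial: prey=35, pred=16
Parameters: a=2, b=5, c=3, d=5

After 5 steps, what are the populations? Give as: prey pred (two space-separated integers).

Answer: 0 3

Derivation:
Step 1: prey: 35+7-28=14; pred: 16+16-8=24
Step 2: prey: 14+2-16=0; pred: 24+10-12=22
Step 3: prey: 0+0-0=0; pred: 22+0-11=11
Step 4: prey: 0+0-0=0; pred: 11+0-5=6
Step 5: prey: 0+0-0=0; pred: 6+0-3=3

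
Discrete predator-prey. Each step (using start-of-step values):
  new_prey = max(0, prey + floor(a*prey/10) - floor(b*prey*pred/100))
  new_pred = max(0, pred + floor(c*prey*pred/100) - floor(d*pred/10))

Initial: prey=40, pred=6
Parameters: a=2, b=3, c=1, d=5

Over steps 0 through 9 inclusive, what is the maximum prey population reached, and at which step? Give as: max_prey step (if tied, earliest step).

Step 1: prey: 40+8-7=41; pred: 6+2-3=5
Step 2: prey: 41+8-6=43; pred: 5+2-2=5
Step 3: prey: 43+8-6=45; pred: 5+2-2=5
Step 4: prey: 45+9-6=48; pred: 5+2-2=5
Step 5: prey: 48+9-7=50; pred: 5+2-2=5
Step 6: prey: 50+10-7=53; pred: 5+2-2=5
Step 7: prey: 53+10-7=56; pred: 5+2-2=5
Step 8: prey: 56+11-8=59; pred: 5+2-2=5
Step 9: prey: 59+11-8=62; pred: 5+2-2=5
Max prey = 62 at step 9

Answer: 62 9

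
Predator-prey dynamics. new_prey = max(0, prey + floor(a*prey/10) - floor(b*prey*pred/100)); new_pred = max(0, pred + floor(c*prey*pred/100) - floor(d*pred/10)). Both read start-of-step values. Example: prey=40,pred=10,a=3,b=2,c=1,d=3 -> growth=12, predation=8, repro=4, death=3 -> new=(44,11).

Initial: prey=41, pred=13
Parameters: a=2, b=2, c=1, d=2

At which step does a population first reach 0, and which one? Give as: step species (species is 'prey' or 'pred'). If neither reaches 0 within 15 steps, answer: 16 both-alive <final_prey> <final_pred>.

Step 1: prey: 41+8-10=39; pred: 13+5-2=16
Step 2: prey: 39+7-12=34; pred: 16+6-3=19
Step 3: prey: 34+6-12=28; pred: 19+6-3=22
Step 4: prey: 28+5-12=21; pred: 22+6-4=24
Step 5: prey: 21+4-10=15; pred: 24+5-4=25
Step 6: prey: 15+3-7=11; pred: 25+3-5=23
Step 7: prey: 11+2-5=8; pred: 23+2-4=21
Step 8: prey: 8+1-3=6; pred: 21+1-4=18
Step 9: prey: 6+1-2=5; pred: 18+1-3=16
Step 10: prey: 5+1-1=5; pred: 16+0-3=13
Step 11: prey: 5+1-1=5; pred: 13+0-2=11
Step 12: prey: 5+1-1=5; pred: 11+0-2=9
Step 13: prey: 5+1-0=6; pred: 9+0-1=8
Step 14: prey: 6+1-0=7; pred: 8+0-1=7
Step 15: prey: 7+1-0=8; pred: 7+0-1=6
No extinction within 15 steps

Answer: 16 both-alive 8 6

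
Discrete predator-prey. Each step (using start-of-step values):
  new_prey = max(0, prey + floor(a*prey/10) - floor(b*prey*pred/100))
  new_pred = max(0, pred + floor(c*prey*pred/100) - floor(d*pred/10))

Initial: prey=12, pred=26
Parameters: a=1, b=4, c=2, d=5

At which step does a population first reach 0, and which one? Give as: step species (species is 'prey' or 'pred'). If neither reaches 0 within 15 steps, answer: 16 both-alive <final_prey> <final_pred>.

Answer: 16 both-alive 1 1

Derivation:
Step 1: prey: 12+1-12=1; pred: 26+6-13=19
Step 2: prey: 1+0-0=1; pred: 19+0-9=10
Step 3: prey: 1+0-0=1; pred: 10+0-5=5
Step 4: prey: 1+0-0=1; pred: 5+0-2=3
Step 5: prey: 1+0-0=1; pred: 3+0-1=2
Step 6: prey: 1+0-0=1; pred: 2+0-1=1
Step 7: prey: 1+0-0=1; pred: 1+0-0=1
Steps 8-15: state stable at prey=1, pred=1 (no change)
No extinction within 15 steps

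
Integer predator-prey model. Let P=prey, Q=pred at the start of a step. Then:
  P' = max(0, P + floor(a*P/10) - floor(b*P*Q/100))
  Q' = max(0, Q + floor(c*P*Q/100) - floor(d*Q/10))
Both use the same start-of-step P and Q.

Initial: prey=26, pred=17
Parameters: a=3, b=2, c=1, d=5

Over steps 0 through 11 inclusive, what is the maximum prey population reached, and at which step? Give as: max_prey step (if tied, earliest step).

Answer: 132 11

Derivation:
Step 1: prey: 26+7-8=25; pred: 17+4-8=13
Step 2: prey: 25+7-6=26; pred: 13+3-6=10
Step 3: prey: 26+7-5=28; pred: 10+2-5=7
Step 4: prey: 28+8-3=33; pred: 7+1-3=5
Step 5: prey: 33+9-3=39; pred: 5+1-2=4
Step 6: prey: 39+11-3=47; pred: 4+1-2=3
Step 7: prey: 47+14-2=59; pred: 3+1-1=3
Step 8: prey: 59+17-3=73; pred: 3+1-1=3
Step 9: prey: 73+21-4=90; pred: 3+2-1=4
Step 10: prey: 90+27-7=110; pred: 4+3-2=5
Step 11: prey: 110+33-11=132; pred: 5+5-2=8
Max prey = 132 at step 11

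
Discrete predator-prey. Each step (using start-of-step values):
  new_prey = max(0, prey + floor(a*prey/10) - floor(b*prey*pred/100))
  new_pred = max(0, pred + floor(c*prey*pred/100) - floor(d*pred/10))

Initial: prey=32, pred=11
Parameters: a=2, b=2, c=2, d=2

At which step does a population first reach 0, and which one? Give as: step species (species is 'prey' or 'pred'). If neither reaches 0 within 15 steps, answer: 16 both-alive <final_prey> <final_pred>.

Step 1: prey: 32+6-7=31; pred: 11+7-2=16
Step 2: prey: 31+6-9=28; pred: 16+9-3=22
Step 3: prey: 28+5-12=21; pred: 22+12-4=30
Step 4: prey: 21+4-12=13; pred: 30+12-6=36
Step 5: prey: 13+2-9=6; pred: 36+9-7=38
Step 6: prey: 6+1-4=3; pred: 38+4-7=35
Step 7: prey: 3+0-2=1; pred: 35+2-7=30
Step 8: prey: 1+0-0=1; pred: 30+0-6=24
Step 9: prey: 1+0-0=1; pred: 24+0-4=20
Step 10: prey: 1+0-0=1; pred: 20+0-4=16
Step 11: prey: 1+0-0=1; pred: 16+0-3=13
Step 12: prey: 1+0-0=1; pred: 13+0-2=11
Step 13: prey: 1+0-0=1; pred: 11+0-2=9
Step 14: prey: 1+0-0=1; pred: 9+0-1=8
Step 15: prey: 1+0-0=1; pred: 8+0-1=7
No extinction within 15 steps

Answer: 16 both-alive 1 7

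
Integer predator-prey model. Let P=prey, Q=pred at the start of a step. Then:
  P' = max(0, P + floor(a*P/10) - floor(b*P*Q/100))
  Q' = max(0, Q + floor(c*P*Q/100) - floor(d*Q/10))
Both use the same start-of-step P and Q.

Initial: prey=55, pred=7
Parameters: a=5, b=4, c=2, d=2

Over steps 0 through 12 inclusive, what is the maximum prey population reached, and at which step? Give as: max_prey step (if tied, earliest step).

Answer: 67 1

Derivation:
Step 1: prey: 55+27-15=67; pred: 7+7-1=13
Step 2: prey: 67+33-34=66; pred: 13+17-2=28
Step 3: prey: 66+33-73=26; pred: 28+36-5=59
Step 4: prey: 26+13-61=0; pred: 59+30-11=78
Step 5: prey: 0+0-0=0; pred: 78+0-15=63
Step 6: prey: 0+0-0=0; pred: 63+0-12=51
Step 7: prey: 0+0-0=0; pred: 51+0-10=41
Step 8: prey: 0+0-0=0; pred: 41+0-8=33
Step 9: prey: 0+0-0=0; pred: 33+0-6=27
Step 10: prey: 0+0-0=0; pred: 27+0-5=22
Step 11: prey: 0+0-0=0; pred: 22+0-4=18
Step 12: prey: 0+0-0=0; pred: 18+0-3=15
Max prey = 67 at step 1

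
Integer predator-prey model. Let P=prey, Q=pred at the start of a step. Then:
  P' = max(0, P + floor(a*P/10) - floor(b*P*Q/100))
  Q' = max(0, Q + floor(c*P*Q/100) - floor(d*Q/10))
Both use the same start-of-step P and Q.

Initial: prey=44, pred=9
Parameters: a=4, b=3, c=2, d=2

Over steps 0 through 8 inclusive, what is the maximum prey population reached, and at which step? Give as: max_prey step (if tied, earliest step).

Step 1: prey: 44+17-11=50; pred: 9+7-1=15
Step 2: prey: 50+20-22=48; pred: 15+15-3=27
Step 3: prey: 48+19-38=29; pred: 27+25-5=47
Step 4: prey: 29+11-40=0; pred: 47+27-9=65
Step 5: prey: 0+0-0=0; pred: 65+0-13=52
Step 6: prey: 0+0-0=0; pred: 52+0-10=42
Step 7: prey: 0+0-0=0; pred: 42+0-8=34
Step 8: prey: 0+0-0=0; pred: 34+0-6=28
Max prey = 50 at step 1

Answer: 50 1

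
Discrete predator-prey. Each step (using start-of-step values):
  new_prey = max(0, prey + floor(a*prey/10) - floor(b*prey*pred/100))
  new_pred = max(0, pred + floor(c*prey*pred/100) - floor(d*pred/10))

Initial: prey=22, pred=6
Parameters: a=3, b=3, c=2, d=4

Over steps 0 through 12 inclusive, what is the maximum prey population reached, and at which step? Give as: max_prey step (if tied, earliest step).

Step 1: prey: 22+6-3=25; pred: 6+2-2=6
Step 2: prey: 25+7-4=28; pred: 6+3-2=7
Step 3: prey: 28+8-5=31; pred: 7+3-2=8
Step 4: prey: 31+9-7=33; pred: 8+4-3=9
Step 5: prey: 33+9-8=34; pred: 9+5-3=11
Step 6: prey: 34+10-11=33; pred: 11+7-4=14
Step 7: prey: 33+9-13=29; pred: 14+9-5=18
Step 8: prey: 29+8-15=22; pred: 18+10-7=21
Step 9: prey: 22+6-13=15; pred: 21+9-8=22
Step 10: prey: 15+4-9=10; pred: 22+6-8=20
Step 11: prey: 10+3-6=7; pred: 20+4-8=16
Step 12: prey: 7+2-3=6; pred: 16+2-6=12
Max prey = 34 at step 5

Answer: 34 5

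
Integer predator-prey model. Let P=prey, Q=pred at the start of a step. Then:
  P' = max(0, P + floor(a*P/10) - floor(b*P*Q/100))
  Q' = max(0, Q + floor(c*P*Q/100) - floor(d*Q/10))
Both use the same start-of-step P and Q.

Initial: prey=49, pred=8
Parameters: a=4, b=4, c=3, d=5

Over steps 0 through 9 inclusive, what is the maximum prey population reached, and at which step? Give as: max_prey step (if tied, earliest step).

Answer: 53 1

Derivation:
Step 1: prey: 49+19-15=53; pred: 8+11-4=15
Step 2: prey: 53+21-31=43; pred: 15+23-7=31
Step 3: prey: 43+17-53=7; pred: 31+39-15=55
Step 4: prey: 7+2-15=0; pred: 55+11-27=39
Step 5: prey: 0+0-0=0; pred: 39+0-19=20
Step 6: prey: 0+0-0=0; pred: 20+0-10=10
Step 7: prey: 0+0-0=0; pred: 10+0-5=5
Step 8: prey: 0+0-0=0; pred: 5+0-2=3
Step 9: prey: 0+0-0=0; pred: 3+0-1=2
Max prey = 53 at step 1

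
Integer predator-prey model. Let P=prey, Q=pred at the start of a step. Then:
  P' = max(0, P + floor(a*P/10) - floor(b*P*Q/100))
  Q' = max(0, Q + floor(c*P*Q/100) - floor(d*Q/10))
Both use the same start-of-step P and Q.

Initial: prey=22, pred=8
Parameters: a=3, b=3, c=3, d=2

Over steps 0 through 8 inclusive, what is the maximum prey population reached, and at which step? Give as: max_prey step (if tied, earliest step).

Answer: 23 1

Derivation:
Step 1: prey: 22+6-5=23; pred: 8+5-1=12
Step 2: prey: 23+6-8=21; pred: 12+8-2=18
Step 3: prey: 21+6-11=16; pred: 18+11-3=26
Step 4: prey: 16+4-12=8; pred: 26+12-5=33
Step 5: prey: 8+2-7=3; pred: 33+7-6=34
Step 6: prey: 3+0-3=0; pred: 34+3-6=31
Step 7: prey: 0+0-0=0; pred: 31+0-6=25
Step 8: prey: 0+0-0=0; pred: 25+0-5=20
Max prey = 23 at step 1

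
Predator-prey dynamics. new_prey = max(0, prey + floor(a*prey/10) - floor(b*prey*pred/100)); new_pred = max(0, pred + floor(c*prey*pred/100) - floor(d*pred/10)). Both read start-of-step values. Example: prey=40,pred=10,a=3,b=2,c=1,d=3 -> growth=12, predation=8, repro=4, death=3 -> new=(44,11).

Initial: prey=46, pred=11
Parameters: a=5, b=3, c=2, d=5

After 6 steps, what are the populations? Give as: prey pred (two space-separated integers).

Step 1: prey: 46+23-15=54; pred: 11+10-5=16
Step 2: prey: 54+27-25=56; pred: 16+17-8=25
Step 3: prey: 56+28-42=42; pred: 25+28-12=41
Step 4: prey: 42+21-51=12; pred: 41+34-20=55
Step 5: prey: 12+6-19=0; pred: 55+13-27=41
Step 6: prey: 0+0-0=0; pred: 41+0-20=21

Answer: 0 21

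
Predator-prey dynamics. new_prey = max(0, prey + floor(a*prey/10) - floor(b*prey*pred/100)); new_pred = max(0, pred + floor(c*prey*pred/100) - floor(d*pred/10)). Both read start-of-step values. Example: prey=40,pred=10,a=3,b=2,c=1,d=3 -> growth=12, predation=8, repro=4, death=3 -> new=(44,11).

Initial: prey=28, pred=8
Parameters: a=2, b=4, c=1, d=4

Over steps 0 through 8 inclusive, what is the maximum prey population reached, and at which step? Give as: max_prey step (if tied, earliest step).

Step 1: prey: 28+5-8=25; pred: 8+2-3=7
Step 2: prey: 25+5-7=23; pred: 7+1-2=6
Step 3: prey: 23+4-5=22; pred: 6+1-2=5
Step 4: prey: 22+4-4=22; pred: 5+1-2=4
Step 5: prey: 22+4-3=23; pred: 4+0-1=3
Step 6: prey: 23+4-2=25; pred: 3+0-1=2
Step 7: prey: 25+5-2=28; pred: 2+0-0=2
Step 8: prey: 28+5-2=31; pred: 2+0-0=2
Max prey = 31 at step 8

Answer: 31 8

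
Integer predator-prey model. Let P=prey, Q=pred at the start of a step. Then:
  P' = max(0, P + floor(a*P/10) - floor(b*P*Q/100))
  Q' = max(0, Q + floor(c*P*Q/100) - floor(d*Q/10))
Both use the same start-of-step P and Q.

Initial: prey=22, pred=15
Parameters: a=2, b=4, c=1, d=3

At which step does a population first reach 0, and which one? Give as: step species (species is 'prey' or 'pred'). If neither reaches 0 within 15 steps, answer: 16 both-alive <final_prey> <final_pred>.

Step 1: prey: 22+4-13=13; pred: 15+3-4=14
Step 2: prey: 13+2-7=8; pred: 14+1-4=11
Step 3: prey: 8+1-3=6; pred: 11+0-3=8
Step 4: prey: 6+1-1=6; pred: 8+0-2=6
Step 5: prey: 6+1-1=6; pred: 6+0-1=5
Step 6: prey: 6+1-1=6; pred: 5+0-1=4
Step 7: prey: 6+1-0=7; pred: 4+0-1=3
Step 8: prey: 7+1-0=8; pred: 3+0-0=3
Step 9: prey: 8+1-0=9; pred: 3+0-0=3
Step 10: prey: 9+1-1=9; pred: 3+0-0=3
Steps 11-15: state stable at prey=9, pred=3 (no change)
No extinction within 15 steps

Answer: 16 both-alive 9 3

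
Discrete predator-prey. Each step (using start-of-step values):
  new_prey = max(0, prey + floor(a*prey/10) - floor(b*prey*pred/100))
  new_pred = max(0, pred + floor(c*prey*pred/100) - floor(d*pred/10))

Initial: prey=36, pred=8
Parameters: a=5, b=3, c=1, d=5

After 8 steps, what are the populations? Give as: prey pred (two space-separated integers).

Answer: 22 87

Derivation:
Step 1: prey: 36+18-8=46; pred: 8+2-4=6
Step 2: prey: 46+23-8=61; pred: 6+2-3=5
Step 3: prey: 61+30-9=82; pred: 5+3-2=6
Step 4: prey: 82+41-14=109; pred: 6+4-3=7
Step 5: prey: 109+54-22=141; pred: 7+7-3=11
Step 6: prey: 141+70-46=165; pred: 11+15-5=21
Step 7: prey: 165+82-103=144; pred: 21+34-10=45
Step 8: prey: 144+72-194=22; pred: 45+64-22=87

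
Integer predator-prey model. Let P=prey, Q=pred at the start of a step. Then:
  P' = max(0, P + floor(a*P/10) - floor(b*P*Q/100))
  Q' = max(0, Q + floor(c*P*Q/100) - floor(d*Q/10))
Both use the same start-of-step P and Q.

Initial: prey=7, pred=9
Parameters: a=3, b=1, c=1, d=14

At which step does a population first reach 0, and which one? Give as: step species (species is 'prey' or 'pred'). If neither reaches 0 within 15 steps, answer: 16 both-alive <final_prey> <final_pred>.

Answer: 1 pred

Derivation:
Step 1: prey: 7+2-0=9; pred: 9+0-12=0
First extinction: pred at step 1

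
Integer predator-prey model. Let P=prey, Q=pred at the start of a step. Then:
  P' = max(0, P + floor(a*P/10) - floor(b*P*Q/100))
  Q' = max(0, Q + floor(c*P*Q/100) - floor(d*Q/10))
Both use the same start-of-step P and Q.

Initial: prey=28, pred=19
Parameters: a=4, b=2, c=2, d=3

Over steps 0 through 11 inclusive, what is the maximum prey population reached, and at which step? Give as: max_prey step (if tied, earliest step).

Answer: 29 1

Derivation:
Step 1: prey: 28+11-10=29; pred: 19+10-5=24
Step 2: prey: 29+11-13=27; pred: 24+13-7=30
Step 3: prey: 27+10-16=21; pred: 30+16-9=37
Step 4: prey: 21+8-15=14; pred: 37+15-11=41
Step 5: prey: 14+5-11=8; pred: 41+11-12=40
Step 6: prey: 8+3-6=5; pred: 40+6-12=34
Step 7: prey: 5+2-3=4; pred: 34+3-10=27
Step 8: prey: 4+1-2=3; pred: 27+2-8=21
Step 9: prey: 3+1-1=3; pred: 21+1-6=16
Step 10: prey: 3+1-0=4; pred: 16+0-4=12
Step 11: prey: 4+1-0=5; pred: 12+0-3=9
Max prey = 29 at step 1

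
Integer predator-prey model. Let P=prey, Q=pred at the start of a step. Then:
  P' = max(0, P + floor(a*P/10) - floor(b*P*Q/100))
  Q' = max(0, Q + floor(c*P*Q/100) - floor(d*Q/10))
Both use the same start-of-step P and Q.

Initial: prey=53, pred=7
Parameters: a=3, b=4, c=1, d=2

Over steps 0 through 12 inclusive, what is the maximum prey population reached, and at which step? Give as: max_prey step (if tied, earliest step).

Answer: 54 1

Derivation:
Step 1: prey: 53+15-14=54; pred: 7+3-1=9
Step 2: prey: 54+16-19=51; pred: 9+4-1=12
Step 3: prey: 51+15-24=42; pred: 12+6-2=16
Step 4: prey: 42+12-26=28; pred: 16+6-3=19
Step 5: prey: 28+8-21=15; pred: 19+5-3=21
Step 6: prey: 15+4-12=7; pred: 21+3-4=20
Step 7: prey: 7+2-5=4; pred: 20+1-4=17
Step 8: prey: 4+1-2=3; pred: 17+0-3=14
Step 9: prey: 3+0-1=2; pred: 14+0-2=12
Step 10: prey: 2+0-0=2; pred: 12+0-2=10
Step 11: prey: 2+0-0=2; pred: 10+0-2=8
Step 12: prey: 2+0-0=2; pred: 8+0-1=7
Max prey = 54 at step 1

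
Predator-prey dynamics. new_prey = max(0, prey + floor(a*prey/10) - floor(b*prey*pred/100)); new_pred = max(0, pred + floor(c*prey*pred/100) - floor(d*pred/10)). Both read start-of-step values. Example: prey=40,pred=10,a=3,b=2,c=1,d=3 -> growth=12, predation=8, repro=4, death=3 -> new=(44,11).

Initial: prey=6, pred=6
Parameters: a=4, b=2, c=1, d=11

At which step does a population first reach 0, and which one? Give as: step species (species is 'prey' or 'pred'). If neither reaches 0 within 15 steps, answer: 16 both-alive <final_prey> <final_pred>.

Answer: 1 pred

Derivation:
Step 1: prey: 6+2-0=8; pred: 6+0-6=0
First extinction: pred at step 1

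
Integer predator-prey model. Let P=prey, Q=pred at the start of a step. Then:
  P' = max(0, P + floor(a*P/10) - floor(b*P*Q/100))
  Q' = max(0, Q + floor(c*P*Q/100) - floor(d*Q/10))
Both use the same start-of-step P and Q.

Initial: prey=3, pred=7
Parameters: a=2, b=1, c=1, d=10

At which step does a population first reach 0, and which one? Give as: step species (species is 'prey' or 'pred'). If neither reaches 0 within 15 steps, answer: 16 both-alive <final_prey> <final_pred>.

Answer: 1 pred

Derivation:
Step 1: prey: 3+0-0=3; pred: 7+0-7=0
First extinction: pred at step 1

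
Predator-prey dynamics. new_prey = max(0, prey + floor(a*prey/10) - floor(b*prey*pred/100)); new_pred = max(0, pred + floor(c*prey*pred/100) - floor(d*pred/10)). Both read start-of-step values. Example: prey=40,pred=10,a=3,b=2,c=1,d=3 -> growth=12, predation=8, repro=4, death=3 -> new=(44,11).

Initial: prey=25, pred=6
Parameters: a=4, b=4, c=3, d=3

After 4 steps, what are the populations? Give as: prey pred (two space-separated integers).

Step 1: prey: 25+10-6=29; pred: 6+4-1=9
Step 2: prey: 29+11-10=30; pred: 9+7-2=14
Step 3: prey: 30+12-16=26; pred: 14+12-4=22
Step 4: prey: 26+10-22=14; pred: 22+17-6=33

Answer: 14 33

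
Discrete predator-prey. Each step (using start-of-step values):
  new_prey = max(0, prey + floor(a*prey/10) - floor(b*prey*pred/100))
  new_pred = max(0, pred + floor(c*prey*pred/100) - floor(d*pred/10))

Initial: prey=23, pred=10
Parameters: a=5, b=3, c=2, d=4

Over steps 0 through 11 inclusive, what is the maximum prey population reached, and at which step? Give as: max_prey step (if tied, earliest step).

Step 1: prey: 23+11-6=28; pred: 10+4-4=10
Step 2: prey: 28+14-8=34; pred: 10+5-4=11
Step 3: prey: 34+17-11=40; pred: 11+7-4=14
Step 4: prey: 40+20-16=44; pred: 14+11-5=20
Step 5: prey: 44+22-26=40; pred: 20+17-8=29
Step 6: prey: 40+20-34=26; pred: 29+23-11=41
Step 7: prey: 26+13-31=8; pred: 41+21-16=46
Step 8: prey: 8+4-11=1; pred: 46+7-18=35
Step 9: prey: 1+0-1=0; pred: 35+0-14=21
Step 10: prey: 0+0-0=0; pred: 21+0-8=13
Step 11: prey: 0+0-0=0; pred: 13+0-5=8
Max prey = 44 at step 4

Answer: 44 4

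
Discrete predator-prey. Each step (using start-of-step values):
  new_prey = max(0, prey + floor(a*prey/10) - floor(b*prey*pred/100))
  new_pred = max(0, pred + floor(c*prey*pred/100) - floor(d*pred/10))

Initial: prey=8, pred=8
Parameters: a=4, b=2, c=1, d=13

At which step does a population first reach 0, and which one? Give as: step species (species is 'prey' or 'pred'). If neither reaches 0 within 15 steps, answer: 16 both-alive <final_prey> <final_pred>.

Answer: 1 pred

Derivation:
Step 1: prey: 8+3-1=10; pred: 8+0-10=0
First extinction: pred at step 1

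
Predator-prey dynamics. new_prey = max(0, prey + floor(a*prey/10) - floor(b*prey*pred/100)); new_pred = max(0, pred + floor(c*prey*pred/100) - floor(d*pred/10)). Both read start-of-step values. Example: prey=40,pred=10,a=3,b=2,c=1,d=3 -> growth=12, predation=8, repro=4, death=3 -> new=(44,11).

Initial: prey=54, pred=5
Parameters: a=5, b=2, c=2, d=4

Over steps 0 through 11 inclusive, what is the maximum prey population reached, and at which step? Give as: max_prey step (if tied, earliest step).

Step 1: prey: 54+27-5=76; pred: 5+5-2=8
Step 2: prey: 76+38-12=102; pred: 8+12-3=17
Step 3: prey: 102+51-34=119; pred: 17+34-6=45
Step 4: prey: 119+59-107=71; pred: 45+107-18=134
Step 5: prey: 71+35-190=0; pred: 134+190-53=271
Step 6: prey: 0+0-0=0; pred: 271+0-108=163
Step 7: prey: 0+0-0=0; pred: 163+0-65=98
Step 8: prey: 0+0-0=0; pred: 98+0-39=59
Step 9: prey: 0+0-0=0; pred: 59+0-23=36
Step 10: prey: 0+0-0=0; pred: 36+0-14=22
Step 11: prey: 0+0-0=0; pred: 22+0-8=14
Max prey = 119 at step 3

Answer: 119 3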